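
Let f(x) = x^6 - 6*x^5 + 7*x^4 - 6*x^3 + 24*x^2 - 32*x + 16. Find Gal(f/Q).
The polynomial f is an irreducible sextic over Q, so G = Gal(f/Q) is one of the 16 transitive subgroups 6T1, ..., 6T16 of S_6. The discriminant of f is 454513278976 = 674176^2, a perfect square, so G is contained in A_6. The transitive groups of degree 6 contained in A_6 are: A_4 (6T4, order 12), S_4 (6T7, order 24), (C_3 x C_3) : C_4 (6T10, order 36), PSL(2,5) (6T12, order 60), A_6 (6T15, order 360). By Dedekind's theorem, for a prime p not dividing disc(f) the degrees of the irreducible factors of f mod p form the cycle type of an element of G. Factoring f modulo the 79 such primes p <= 421 (skipping 2, 23, 229, which divide the discriminant), each new pattern first appears at: mod 3: f = (x^3 + x^2 + 2)(x^3 + 2x^2 + 2x + 2), pattern 3+3; mod 7: f = (x^2 + 6x + 6)(x^4 + 2x^3 + 3x^2 + 6x + 5), pattern 4+2; mod 29: f = (x + 8)(x + 16)(x^2 + 2x + 13)(x^2 + 26x + 12), pattern 2+2+1+1; mod 193: f = (x + 44)(x + 63)(x + 95)(x + 108)(x + 128)(x + 135), pattern 1+1+1+1+1+1. No other pattern occurs in this range, so the set of observed cycle types is {3+3, 4+2, 2+2+1+1, 1+1+1+1+1+1}. The candidates containing elements of all these cycle types are S_4 (6T7) of order 24, (C_3 x C_3) : C_4 (6T10) of order 36, A_6 (6T15) of order 360; the others are excluded. The observed types are precisely the cycle types that occur in S_4 (6T7). Each of the other remaining candidates has further cycle types, and by the Chebotarev density theorem the matching factorization patterns would occur for a proportion of primes equal to their share of the group: (C_3 x C_3) : C_4 (6T10) additionally contains elements of type 3+1+1+1 (4 of its 36 elements, about 11% of primes); A_6 (6T15) additionally contains elements of type 5+1, 3+1+1+1 (184 of its 360 elements, about 51% of primes). None of the 79 primes tested shows any such pattern (for each of these groups the chance of that is below 10^-4), which rules them out. Hence G = S_4 (6T7), of order 24.

S_4, S_4(6d), the S_4-action on 6 points inside A_6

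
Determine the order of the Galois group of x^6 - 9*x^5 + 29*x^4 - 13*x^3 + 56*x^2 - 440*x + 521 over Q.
36

The degree of the splitting field over Q equals the order of the Galois group, so first determine the group. The polynomial f is an irreducible sextic over Q, so G = Gal(f/Q) is one of the 16 transitive subgroups 6T1, ..., 6T16 of S_6. The discriminant of f is 598116723780625 = 24456425^2, a perfect square, so G is contained in A_6. The transitive groups of degree 6 contained in A_6 are: A_4 (6T4, order 12), S_4 (6T7, order 24), (C_3 x C_3) : C_4 (6T10, order 36), PSL(2,5) (6T12, order 60), A_6 (6T15, order 360). By Dedekind's theorem, for a prime p not dividing disc(f) the degrees of the irreducible factors of f mod p form the cycle type of an element of G. Factoring f modulo the 21 such primes p <= 101 (skipping 5, 7, 29, 61, 79, which divide the discriminant), each new pattern first appears at: mod 2: f = (x^2 + x + 1)(x^4 + x + 1), pattern 4+2; mod 11: f = (x^3 + 6x + 3)(x^3 + 2x^2 + x + 5), pattern 3+3; mod 19: f = (x + 3)(x + 5)(x^2 + 6x + 14)(x^2 + 15x + 8), pattern 2+2+1+1; mod 101: f = (x + 4)(x + 28)(x + 76)(x^3 + 85x^2 + 21x + 15), pattern 3+1+1+1. No other pattern occurs in this range, so the set of observed cycle types is {4+2, 3+3, 2+2+1+1, 3+1+1+1}. The candidates containing elements of all these cycle types are (C_3 x C_3) : C_4 (6T10) of order 36, A_6 (6T15) of order 360; the others are excluded. The observed types are precisely the cycle types that occur in (C_3 x C_3) : C_4 (6T10) (apart from the identity). Each of the other remaining candidates has further cycle types, and by the Chebotarev density theorem the matching factorization patterns would occur for a proportion of primes equal to their share of the group: A_6 (6T15) additionally contains elements of type 5+1 (144 of its 360 elements, about 40% of primes). None of the 21 primes tested shows any such pattern (for each of these groups the chance of that is below 10^-4), which rules them out. Hence G = (C_3 x C_3) : C_4 (6T10), of order 36. The Galois group (C_3 x C_3) : C_4 (6T10) has order 36, so the splitting field has degree 36 over Q.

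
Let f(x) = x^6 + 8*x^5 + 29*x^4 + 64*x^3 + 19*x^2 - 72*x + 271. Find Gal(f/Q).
The polynomial f is an irreducible sextic over Q, so G = Gal(f/Q) is one of the 16 transitive subgroups 6T1, ..., 6T16 of S_6. The discriminant of f is 564385546240000 = 23756800^2, a perfect square, so G is contained in A_6. The transitive groups of degree 6 contained in A_6 are: A_4 (6T4, order 12), S_4 (6T7, order 24), (C_3 x C_3) : C_4 (6T10, order 36), PSL(2,5) (6T12, order 60), A_6 (6T15, order 360). By Dedekind's theorem, for a prime p not dividing disc(f) the degrees of the irreducible factors of f mod p form the cycle type of an element of G. Factoring f modulo the 19 such primes p <= 79 (skipping 2, 5, 29, which divide the discriminant), each new pattern first appears at: mod 3: f = (x^2 + 2x + 2)(x^4 + x + 2), pattern 4+2; mod 11: f = (x^3 + 7x + 1)(x^3 + 8x^2 + 7), pattern 3+3; mod 19: f = (x + 4)(x + 6)(x^2 + 7x + 2)(x^2 + 10x + 10), pattern 2+2+1+1; mod 61: f = (x + 10)(x + 24)(x + 57)(x^3 + 39x^2 + 36x + 36), pattern 3+1+1+1. No other pattern occurs in this range, so the set of observed cycle types is {4+2, 3+3, 2+2+1+1, 3+1+1+1}. The candidates containing elements of all these cycle types are (C_3 x C_3) : C_4 (6T10) of order 36, A_6 (6T15) of order 360; the others are excluded. The observed types are precisely the cycle types that occur in (C_3 x C_3) : C_4 (6T10) (apart from the identity). Each of the other remaining candidates has further cycle types, and by the Chebotarev density theorem the matching factorization patterns would occur for a proportion of primes equal to their share of the group: A_6 (6T15) additionally contains elements of type 5+1 (144 of its 360 elements, about 40% of primes). None of the 19 primes tested shows any such pattern (for each of these groups the chance of that is below 10^-4), which rules them out. Hence G = (C_3 x C_3) : C_4 (6T10), of order 36.

(C_3 x C_3) : C_4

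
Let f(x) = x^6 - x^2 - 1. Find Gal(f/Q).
The polynomial f is an irreducible sextic over Q, so G = Gal(f/Q) is one of the 16 transitive subgroups 6T1, ..., 6T16 of S_6. The discriminant of f is 33856 = 184^2, a perfect square, so G is contained in A_6. The transitive groups of degree 6 contained in A_6 are: A_4 (6T4, order 12), S_4 (6T7, order 24), (C_3 x C_3) : C_4 (6T10, order 36), PSL(2,5) (6T12, order 60), A_6 (6T15, order 360). By Dedekind's theorem, for a prime p not dividing disc(f) the degrees of the irreducible factors of f mod p form the cycle type of an element of G. Factoring f modulo the 79 such primes p <= 419 (skipping 2, 23, which divide the discriminant), each new pattern first appears at: mod 3: f = (x^3 + x^2 + 2x + 1)(x^3 + 2x^2 + 2x + 2), pattern 3+3; mod 5: f = (x^2 + 3)(x^4 + 2x^2 + 3), pattern 4+2; mod 19: f = (x + 5)(x + 14)(x^2 + 9x + 15)(x^2 + 10x + 15), pattern 2+2+1+1; mod 223: f = (x + 16)(x + 57)(x + 78)(x + 145)(x + 166)(x + 207), pattern 1+1+1+1+1+1. No other pattern occurs in this range, so the set of observed cycle types is {3+3, 4+2, 2+2+1+1, 1+1+1+1+1+1}. The candidates containing elements of all these cycle types are S_4 (6T7) of order 24, (C_3 x C_3) : C_4 (6T10) of order 36, A_6 (6T15) of order 360; the others are excluded. The observed types are precisely the cycle types that occur in S_4 (6T7). Each of the other remaining candidates has further cycle types, and by the Chebotarev density theorem the matching factorization patterns would occur for a proportion of primes equal to their share of the group: (C_3 x C_3) : C_4 (6T10) additionally contains elements of type 3+1+1+1 (4 of its 36 elements, about 11% of primes); A_6 (6T15) additionally contains elements of type 5+1, 3+1+1+1 (184 of its 360 elements, about 51% of primes). None of the 79 primes tested shows any such pattern (for each of these groups the chance of that is below 10^-4), which rules them out. Hence G = S_4 (6T7), of order 24.

S_4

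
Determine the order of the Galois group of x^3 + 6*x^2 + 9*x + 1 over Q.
The degree of the splitting field over Q equals the order of the Galois group, so first determine the group. The polynomial is an irreducible cubic over Q and its discriminant is 81 = 9^2, a perfect square. For an irreducible cubic, a square discriminant forces the Galois group to be A_3, the cyclic group of order 3. The Galois group C_3 (3T1) has order 3, so the splitting field has degree 3 over Q.

3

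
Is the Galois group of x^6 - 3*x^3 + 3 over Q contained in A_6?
No

The polynomial is irreducible of degree 6 over Q. Its discriminant is -177147, which is not a perfect square. A Galois group lies in the alternating group exactly when the discriminant is a square in Q, so the Galois group (C_3 x S_3) is not contained in A_6.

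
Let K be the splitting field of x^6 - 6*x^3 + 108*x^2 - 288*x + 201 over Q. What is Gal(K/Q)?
The polynomial f is an irreducible sextic over Q, so G = Gal(f/Q) is one of the 16 transitive subgroups 6T1, ..., 6T16 of S_6. The discriminant of f is -941328478973952, which is not a perfect square, so G is not contained in A_6. The transitive groups of degree 6 not contained in A_6 are: C_6 (6T1, order 6), S_3 (6T2, order 6), D_6 (6T3, order 12), C_3 x S_3 (6T5, order 18), A_4 x C_2 (6T6, order 24), S_4 (6T8, order 24), S_3 x S_3 (6T9, order 36), S_4 x C_2 (6T11, order 48), (S_3 x S_3) : C_2 (6T13, order 72), PGL(2,5) (6T14, order 120), S_6 (6T16, order 720). By Dedekind's theorem, for a prime p not dividing disc(f) the degrees of the irreducible factors of f mod p form the cycle type of an element of G. Factoring f modulo the 23 such primes p <= 103 (skipping 2, 3, 17, 67, which divide the discriminant), each new pattern first appears at: mod 5: f = (x^2 + 3)(x^2 + x + 2)(x^2 + 4x + 1), pattern 2+2+2; mod 7: f = (x^3 + 2x + 6)(x^3 + 5x + 2), pattern 3+3; mod 61: f = (x + 3)(x + 13)(x + 15)(x + 18)(x + 33)(x + 40), pattern 1+1+1+1+1+1. No other pattern occurs in this range, so the set of observed cycle types is {2+2+2, 3+3, 1+1+1+1+1+1}. The candidates containing elements of all these cycle types are C_6 (6T1) of order 6, S_3 (6T2) of order 6, D_6 (6T3) of order 12, C_3 x S_3 (6T5) of order 18, A_4 x C_2 (6T6) of order 24, S_4 (6T8) of order 24, S_3 x S_3 (6T9) of order 36, S_4 x C_2 (6T11) of order 48, (S_3 x S_3) : C_2 (6T13) of order 72, PGL(2,5) (6T14) of order 120, S_6 (6T16) of order 720; the others are excluded. The observed types are precisely the cycle types that occur in S_3 (6T2). Each of the other remaining candidates has further cycle types, and by the Chebotarev density theorem the matching factorization patterns would occur for a proportion of primes equal to their share of the group: C_6 (6T1) additionally contains elements of type 6 (2 of its 6 elements, about 33% of primes); D_6 (6T3) additionally contains elements of type 6, 2+2+1+1 (5 of its 12 elements, about 42% of primes); C_3 x S_3 (6T5) additionally contains elements of type 6, 3+1+1+1 (10 of its 18 elements, about 56% of primes); A_4 x C_2 (6T6) additionally contains elements of type 6, 2+2+1+1, 2+1+1+1+1 (14 of its 24 elements, about 58% of primes); S_4 (6T8) additionally contains elements of type 4+1+1, 2+2+1+1 (9 of its 24 elements, about 38% of primes); S_3 x S_3 (6T9) additionally contains elements of type 6, 3+1+1+1, 2+2+1+1 (25 of its 36 elements, about 69% of primes); S_4 x C_2 (6T11) additionally contains elements of type 6, 4+2, 4+1+1, 2+2+1+1, 2+1+1+1+1 (32 of its 48 elements, about 67% of primes); (S_3 x S_3) : C_2 (6T13) additionally contains elements of type 6, 4+2, 3+2+1, 3+1+1+1, 2+2+1+1, 2+1+1+1+1 (61 of its 72 elements, about 85% of primes); PGL(2,5) (6T14) additionally contains elements of type 6, 5+1, 4+1+1, 2+2+1+1 (89 of its 120 elements, about 74% of primes); S_6 (6T16) additionally contains elements of type 6, 5+1, 4+2, 4+1+1, 3+2+1, 3+1+1+1, 2+2+1+1, 2+1+1+1+1 (664 of its 720 elements, about 92% of primes). None of the 23 primes tested shows any such pattern (for each of these groups the chance of that is below 10^-4), which rules them out. Hence G = S_3 (6T2), of order 6.

6T2: S_3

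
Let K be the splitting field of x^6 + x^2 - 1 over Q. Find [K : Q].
The degree of the splitting field over Q equals the order of the Galois group, so first determine the group. The polynomial f is an irreducible sextic over Q, so G = Gal(f/Q) is one of the 16 transitive subgroups 6T1, ..., 6T16 of S_6. The discriminant of f is 61504 = 248^2, a perfect square, so G is contained in A_6. The transitive groups of degree 6 contained in A_6 are: A_4 (6T4, order 12), S_4 (6T7, order 24), (C_3 x C_3) : C_4 (6T10, order 36), PSL(2,5) (6T12, order 60), A_6 (6T15, order 360). By Dedekind's theorem, for a prime p not dividing disc(f) the degrees of the irreducible factors of f mod p form the cycle type of an element of G. Factoring f modulo the 79 such primes p <= 419 (skipping 2, 31, which divide the discriminant), each new pattern first appears at: mod 3: f = (x^2 + 1)(x^4 + 2x^2 + 2), pattern 4+2; mod 5: f = (x^3 + x^2 + 3x + 4)(x^3 + 4x^2 + 3x + 1), pattern 3+3; mod 11: f = (x + 3)(x + 8)(x^2 + 4x + 7)(x^2 + 7x + 7), pattern 2+2+1+1; mod 67: f = (x + 2)(x + 3)(x + 11)(x + 56)(x + 64)(x + 65), pattern 1+1+1+1+1+1. No other pattern occurs in this range, so the set of observed cycle types is {4+2, 3+3, 2+2+1+1, 1+1+1+1+1+1}. The candidates containing elements of all these cycle types are S_4 (6T7) of order 24, (C_3 x C_3) : C_4 (6T10) of order 36, A_6 (6T15) of order 360; the others are excluded. The observed types are precisely the cycle types that occur in S_4 (6T7). Each of the other remaining candidates has further cycle types, and by the Chebotarev density theorem the matching factorization patterns would occur for a proportion of primes equal to their share of the group: (C_3 x C_3) : C_4 (6T10) additionally contains elements of type 3+1+1+1 (4 of its 36 elements, about 11% of primes); A_6 (6T15) additionally contains elements of type 5+1, 3+1+1+1 (184 of its 360 elements, about 51% of primes). None of the 79 primes tested shows any such pattern (for each of these groups the chance of that is below 10^-4), which rules them out. Hence G = S_4 (6T7), of order 24. The Galois group S_4 (6T7) has order 24, so the splitting field has degree 24 over Q.

24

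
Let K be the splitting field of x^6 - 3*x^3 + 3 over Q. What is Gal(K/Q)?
The polynomial f is an irreducible sextic over Q, so G = Gal(f/Q) is one of the 16 transitive subgroups 6T1, ..., 6T16 of S_6. The discriminant of f is -177147, which is not a perfect square, so G is not contained in A_6. The transitive groups of degree 6 not contained in A_6 are: C_6 (6T1, order 6), S_3 (6T2, order 6), D_6 (6T3, order 12), C_3 x S_3 (6T5, order 18), A_4 x C_2 (6T6, order 24), S_4 (6T8, order 24), S_3 x S_3 (6T9, order 36), S_4 x C_2 (6T11, order 48), (S_3 x S_3) : C_2 (6T13, order 72), PGL(2,5) (6T14, order 120), S_6 (6T16, order 720). By Dedekind's theorem, for a prime p not dividing disc(f) the degrees of the irreducible factors of f mod p form the cycle type of an element of G. Factoring f modulo the 33 such primes p <= 139 (skipping 3, which divides the discriminant), each new pattern first appears at: mod 2: f = (x^6 + x^3 + 1), pattern 6; mod 7: f = (x + 1)(x + 2)(x + 4)(x^3 + 3), pattern 3+1+1+1; mod 17: f = (x^2 + x + 7)(x^2 + 4x + 7)(x^2 + 12x + 7), pattern 2+2+2; mod 19: f = (x^3 + 6)(x^3 + 10), pattern 3+3; mod 73: f = (x + 13)(x + 21)(x + 22)(x + 29)(x + 30)(x + 31), pattern 1+1+1+1+1+1. No other pattern occurs in this range, so the set of observed cycle types is {6, 3+1+1+1, 2+2+2, 3+3, 1+1+1+1+1+1}. The candidates containing elements of all these cycle types are C_3 x S_3 (6T5) of order 18, S_3 x S_3 (6T9) of order 36, (S_3 x S_3) : C_2 (6T13) of order 72, S_6 (6T16) of order 720; the others are excluded. The observed types are precisely the cycle types that occur in C_3 x S_3 (6T5). Each of the other remaining candidates has further cycle types, and by the Chebotarev density theorem the matching factorization patterns would occur for a proportion of primes equal to their share of the group: S_3 x S_3 (6T9) additionally contains elements of type 2+2+1+1 (9 of its 36 elements, about 25% of primes); (S_3 x S_3) : C_2 (6T13) additionally contains elements of type 4+2, 3+2+1, 2+2+1+1, 2+1+1+1+1 (45 of its 72 elements, about 62% of primes); S_6 (6T16) additionally contains elements of type 5+1, 4+2, 4+1+1, 3+2+1, 2+2+1+1, 2+1+1+1+1 (504 of its 720 elements, about 70% of primes). None of the 33 primes tested shows any such pattern (for each of these groups the chance of that is below 10^-4), which rules them out. Hence G = C_3 x S_3 (6T5), of order 18.

C_3 x S_3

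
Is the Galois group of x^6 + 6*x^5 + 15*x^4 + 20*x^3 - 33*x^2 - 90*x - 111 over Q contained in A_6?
The polynomial is irreducible of degree 6 over Q. Its discriminant is 450868486864896 = 21233664^2, a perfect square. A Galois group lies in the alternating group exactly when the discriminant is a square in Q, so the Galois group (A_4) is contained in A_6.

Yes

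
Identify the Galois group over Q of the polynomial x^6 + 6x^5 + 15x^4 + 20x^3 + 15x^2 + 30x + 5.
The polynomial f is an irreducible sextic over Q, so G = Gal(f/Q) is one of the 16 transitive subgroups 6T1, ..., 6T16 of S_6. The discriminant of f is 746496000000 = 864000^2, a perfect square, so G is contained in A_6. The transitive groups of degree 6 contained in A_6 are: A_4 (6T4, order 12), S_4 (6T7, order 24), (C_3 x C_3) : C_4 (6T10, order 36), PSL(2,5) (6T12, order 60), A_6 (6T15, order 360). By Dedekind's theorem, for a prime p not dividing disc(f) the degrees of the irreducible factors of f mod p form the cycle type of an element of G. Factoring f modulo the 6 such primes p <= 23 (skipping 2, 3, 5, which divide the discriminant), each new pattern first appears at: mod 7: f = (x + 4)(x^5 + 2x^4 + 6x^2 + 5x + 3), pattern 5+1; mod 23: f = (x + 8)(x + 13)(x + 22)(x^3 + 9x^2 + 5x + 13), pattern 3+1+1+1. No other pattern occurs in this range, so the set of observed cycle types is {5+1, 3+1+1+1}. Among the candidates above, the only group containing elements of all these cycle types is A_6 (6T15) — each of A_4 (6T4), S_4 (6T7), (C_3 x C_3) : C_4 (6T10), PSL(2,5) (6T12) lacks at least one of them. Hence G = A_6 (6T15), of order 360.

A_6, the alternating group on 6 letters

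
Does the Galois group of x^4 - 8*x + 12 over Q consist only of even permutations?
Yes

The polynomial is irreducible of degree 4 over Q. Its discriminant is 331776 = 576^2, a perfect square. A Galois group lies in the alternating group exactly when the discriminant is a square in Q, so the Galois group (A_4) is contained in A_4.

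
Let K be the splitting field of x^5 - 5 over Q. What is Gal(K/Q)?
F_20 (order 20)

The polynomial f is an irreducible quintic over Q, so G = Gal(f/Q) is a transitive subgroup of S_5: one of C_5 (5T1, order 5), D_5 (5T2, order 10), F_20 (5T3, order 20), A_5 (5T4, order 60) or S_5 (5T5, order 120). The discriminant of f is 1953125, which is not a perfect square, so G is not contained in A_5. The transitive groups of degree 5 not contained in A_5 are: F_20 (5T3, order 20), S_5 (5T5, order 120). By Dedekind's theorem, for a prime p not dividing disc(f) the degrees of the irreducible factors of f mod p form the cycle type of an element of G. Factoring f modulo the 18 such primes p <= 67 (skipping 5, which divides the discriminant), each new pattern first appears at: mod 2: f = (x + 1)(x^4 + x^3 + x^2 + x + 1), pattern 4+1; mod 11: f = (x^5 + 6), pattern 5; mod 19: f = (x + 13)(x^2 + 11x + 17)(x^2 + 14x + 17), pattern 2+2+1; mod 31: f = (x + 3)(x + 6)(x + 12)(x + 17)(x + 24), pattern 1+1+1+1+1. No other pattern occurs in this range, so the set of observed cycle types is {4+1, 5, 2+2+1, 1+1+1+1+1}. The candidates containing elements of all these cycle types are F_20 (5T3) of order 20, S_5 (5T5) of order 120; the others are excluded. The observed types are precisely the cycle types that occur in F_20 (5T3). Each of the other remaining candidates has further cycle types, and by the Chebotarev density theorem the matching factorization patterns would occur for a proportion of primes equal to their share of the group: S_5 (5T5) additionally contains elements of type 3+2, 3+1+1, 2+1+1+1 (50 of its 120 elements, about 42% of primes). None of the 18 primes tested shows any such pattern (for each of these groups the chance of that is below 10^-4), which rules them out. Hence G = F_20 (5T3), of order 20.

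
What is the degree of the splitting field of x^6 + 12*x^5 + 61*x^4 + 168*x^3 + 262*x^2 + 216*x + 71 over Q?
The degree of the splitting field over Q equals the order of the Galois group, so first determine the group. The polynomial f is an irreducible sextic over Q, so G = Gal(f/Q) is one of the 16 transitive subgroups 6T1, ..., 6T16 of S_6. The discriminant of f is 153664 = 392^2, a perfect square, so G is contained in A_6. The transitive groups of degree 6 contained in A_6 are: A_4 (6T4, order 12), S_4 (6T7, order 24), (C_3 x C_3) : C_4 (6T10, order 36), PSL(2,5) (6T12, order 60), A_6 (6T15, order 360). By Dedekind's theorem, for a prime p not dividing disc(f) the degrees of the irreducible factors of f mod p form the cycle type of an element of G. Factoring f modulo the 33 such primes p <= 149 (skipping 2, 7, which divide the discriminant), each new pattern first appears at: mod 3: f = (x^3 + 2x + 1)(x^3 + 2x + 2), pattern 3+3; mod 13: f = (x + 8)(x + 9)(x^2 + 4x + 9)(x^2 + 4x + 10), pattern 2+2+1+1. No other pattern occurs in this range, so the set of observed cycle types is {3+3, 2+2+1+1}. The candidates containing elements of all these cycle types are A_4 (6T4) of order 12, S_4 (6T7) of order 24, (C_3 x C_3) : C_4 (6T10) of order 36, PSL(2,5) (6T12) of order 60, A_6 (6T15) of order 360; the others are excluded. The observed types are precisely the cycle types that occur in A_4 (6T4) (apart from the identity). Each of the other remaining candidates has further cycle types, and by the Chebotarev density theorem the matching factorization patterns would occur for a proportion of primes equal to their share of the group: S_4 (6T7) additionally contains elements of type 4+2 (6 of its 24 elements, about 25% of primes); (C_3 x C_3) : C_4 (6T10) additionally contains elements of type 4+2, 3+1+1+1 (22 of its 36 elements, about 61% of primes); PSL(2,5) (6T12) additionally contains elements of type 5+1 (24 of its 60 elements, about 40% of primes); A_6 (6T15) additionally contains elements of type 5+1, 4+2, 3+1+1+1 (274 of its 360 elements, about 76% of primes). None of the 33 primes tested shows any such pattern (for each of these groups the chance of that is below 10^-4), which rules them out. Hence G = A_4 (6T4), of order 12. The Galois group A_4 (6T4) has order 12, so the splitting field has degree 12 over Q.

12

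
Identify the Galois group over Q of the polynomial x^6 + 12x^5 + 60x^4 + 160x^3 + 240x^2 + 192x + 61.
The polynomial f is an irreducible sextic over Q, so G = Gal(f/Q) is one of the 16 transitive subgroups 6T1, ..., 6T16 of S_6. The discriminant of f is 11337408, which is not a perfect square, so G is not contained in A_6. The transitive groups of degree 6 not contained in A_6 are: C_6 (6T1, order 6), S_3 (6T2, order 6), D_6 (6T3, order 12), C_3 x S_3 (6T5, order 18), A_4 x C_2 (6T6, order 24), S_4 (6T8, order 24), S_3 x S_3 (6T9, order 36), S_4 x C_2 (6T11, order 48), (S_3 x S_3) : C_2 (6T13, order 72), PGL(2,5) (6T14, order 120), S_6 (6T16, order 720). By Dedekind's theorem, for a prime p not dividing disc(f) the degrees of the irreducible factors of f mod p form the cycle type of an element of G. Factoring f modulo the 79 such primes p <= 419 (skipping 2, 3, which divide the discriminant), each new pattern first appears at: mod 5: f = (x^2 + x + 1)(x^2 + 2x + 3)(x^2 + 4x + 2), pattern 2+2+2; mod 7: f = (x^6 + 5x^5 + 4x^4 + 6x^3 + 2x^2 + 3x + 5), pattern 6; mod 11: f = (x + 5)(x + 10)(x^2 + x + 7)(x^2 + 7x + 8), pattern 2+2+1+1; mod 13: f = (x^3 + 6x^2 + 12x + 4)(x^3 + 6x^2 + 12x + 12), pattern 3+3; mod 61: f = (x)(x + 4)(x + 28)(x + 30)(x + 35)(x + 37), pattern 1+1+1+1+1+1. No other pattern occurs in this range, so the set of observed cycle types is {2+2+2, 6, 2+2+1+1, 3+3, 1+1+1+1+1+1}. The candidates containing elements of all these cycle types are D_6 (6T3) of order 12, A_4 x C_2 (6T6) of order 24, S_3 x S_3 (6T9) of order 36, S_4 x C_2 (6T11) of order 48, (S_3 x S_3) : C_2 (6T13) of order 72, PGL(2,5) (6T14) of order 120, S_6 (6T16) of order 720; the others are excluded. The observed types are precisely the cycle types that occur in D_6 (6T3). Each of the other remaining candidates has further cycle types, and by the Chebotarev density theorem the matching factorization patterns would occur for a proportion of primes equal to their share of the group: A_4 x C_2 (6T6) additionally contains elements of type 2+1+1+1+1 (3 of its 24 elements, about 12% of primes); S_3 x S_3 (6T9) additionally contains elements of type 3+1+1+1 (4 of its 36 elements, about 11% of primes); S_4 x C_2 (6T11) additionally contains elements of type 4+2, 4+1+1, 2+1+1+1+1 (15 of its 48 elements, about 31% of primes); (S_3 x S_3) : C_2 (6T13) additionally contains elements of type 4+2, 3+2+1, 3+1+1+1, 2+1+1+1+1 (40 of its 72 elements, about 56% of primes); PGL(2,5) (6T14) additionally contains elements of type 5+1, 4+1+1 (54 of its 120 elements, about 45% of primes); S_6 (6T16) additionally contains elements of type 5+1, 4+2, 4+1+1, 3+2+1, 3+1+1+1, 2+1+1+1+1 (499 of its 720 elements, about 69% of primes). None of the 79 primes tested shows any such pattern (for each of these groups the chance of that is below 10^-4), which rules them out. Hence G = D_6 (6T3), of order 12.

6T3: D_6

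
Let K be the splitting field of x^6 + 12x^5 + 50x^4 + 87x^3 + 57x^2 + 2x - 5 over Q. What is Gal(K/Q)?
The polynomial f is an irreducible sextic over Q, so G = Gal(f/Q) is one of the 16 transitive subgroups 6T1, ..., 6T16 of S_6. The discriminant of f is 30991489 = 5567^2, a perfect square, so G is contained in A_6. The transitive groups of degree 6 contained in A_6 are: A_4 (6T4, order 12), S_4 (6T7, order 24), (C_3 x C_3) : C_4 (6T10, order 36), PSL(2,5) (6T12, order 60), A_6 (6T15, order 360). By Dedekind's theorem, for a prime p not dividing disc(f) the degrees of the irreducible factors of f mod p form the cycle type of an element of G. Factoring f modulo the 21 such primes p <= 79 (skipping 19, which divides the discriminant), each new pattern first appears at: mod 2: f = (x + 1)(x^5 + x^4 + x^3 + x + 1), pattern 5+1; mod 7: f = (x^3 + x^2 + 3x + 5)(x^3 + 4x^2 + x + 6), pattern 3+3; mod 61: f = (x + 4)(x + 26)(x^2 + 50x + 13)(x^2 + 54x + 30), pattern 2+2+1+1. No other pattern occurs in this range, so the set of observed cycle types is {5+1, 3+3, 2+2+1+1}. The candidates containing elements of all these cycle types are PSL(2,5) (6T12) of order 60, A_6 (6T15) of order 360; the others are excluded. The observed types are precisely the cycle types that occur in PSL(2,5) (6T12) (apart from the identity). Each of the other remaining candidates has further cycle types, and by the Chebotarev density theorem the matching factorization patterns would occur for a proportion of primes equal to their share of the group: A_6 (6T15) additionally contains elements of type 4+2, 3+1+1+1 (130 of its 360 elements, about 36% of primes). None of the 21 primes tested shows any such pattern (for each of these groups the chance of that is below 10^-4), which rules them out. Hence G = PSL(2,5) (6T12), of order 60.

PSL(2,5) (also written A5(6))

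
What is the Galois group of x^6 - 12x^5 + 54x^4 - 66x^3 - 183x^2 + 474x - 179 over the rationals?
A_4 x C_2 (order 24)

The polynomial f is an irreducible sextic over Q, so G = Gal(f/Q) is one of the 16 transitive subgroups 6T1, ..., 6T16 of S_6. The discriminant of f is -153891765817344, which is not a perfect square, so G is not contained in A_6. The transitive groups of degree 6 not contained in A_6 are: C_6 (6T1, order 6), S_3 (6T2, order 6), D_6 (6T3, order 12), C_3 x S_3 (6T5, order 18), A_4 x C_2 (6T6, order 24), S_4 (6T8, order 24), S_3 x S_3 (6T9, order 36), S_4 x C_2 (6T11, order 48), (S_3 x S_3) : C_2 (6T13, order 72), PGL(2,5) (6T14, order 120), S_6 (6T16, order 720). By Dedekind's theorem, for a prime p not dividing disc(f) the degrees of the irreducible factors of f mod p form the cycle type of an element of G. Factoring f modulo the 33 such primes p <= 149 (skipping 2, 3, which divide the discriminant), each new pattern first appears at: mod 5: f = (x^3 + 3x + 3)(x^3 + 3x^2 + x + 2), pattern 3+3; mod 7: f = (x^6 + 2x^5 + 5x^4 + 4x^3 + 6x^2 + 5x + 3), pattern 6; mod 17: f = (x + 10)(x + 12)(x^2 + 7x + 3)(x^2 + 10x + 14), pattern 2+2+1+1; mod 19: f = (x + 1)(x + 2)(x + 8)(x + 13)(x^2 + 2x + 8), pattern 2+1+1+1+1; mod 71: f = (x^2 + 7x + 8)(x^2 + 17x + 48)(x^2 + 35x + 33), pattern 2+2+2. No other pattern occurs in this range, so the set of observed cycle types is {3+3, 6, 2+2+1+1, 2+1+1+1+1, 2+2+2}. The candidates containing elements of all these cycle types are A_4 x C_2 (6T6) of order 24, S_4 x C_2 (6T11) of order 48, (S_3 x S_3) : C_2 (6T13) of order 72, S_6 (6T16) of order 720; the others are excluded. The observed types are precisely the cycle types that occur in A_4 x C_2 (6T6) (apart from the identity). Each of the other remaining candidates has further cycle types, and by the Chebotarev density theorem the matching factorization patterns would occur for a proportion of primes equal to their share of the group: S_4 x C_2 (6T11) additionally contains elements of type 4+2, 4+1+1 (12 of its 48 elements, about 25% of primes); (S_3 x S_3) : C_2 (6T13) additionally contains elements of type 4+2, 3+2+1, 3+1+1+1 (34 of its 72 elements, about 47% of primes); S_6 (6T16) additionally contains elements of type 5+1, 4+2, 4+1+1, 3+2+1, 3+1+1+1 (484 of its 720 elements, about 67% of primes). None of the 33 primes tested shows any such pattern (for each of these groups the chance of that is below 10^-4), which rules them out. Hence G = A_4 x C_2 (6T6), of order 24.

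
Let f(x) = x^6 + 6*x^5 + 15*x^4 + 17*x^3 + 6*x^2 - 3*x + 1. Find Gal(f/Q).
C_3 x S_3 (order 18)

The polynomial f is an irreducible sextic over Q, so G = Gal(f/Q) is one of the 16 transitive subgroups 6T1, ..., 6T16 of S_6. The discriminant of f is -177147, which is not a perfect square, so G is not contained in A_6. The transitive groups of degree 6 not contained in A_6 are: C_6 (6T1, order 6), S_3 (6T2, order 6), D_6 (6T3, order 12), C_3 x S_3 (6T5, order 18), A_4 x C_2 (6T6, order 24), S_4 (6T8, order 24), S_3 x S_3 (6T9, order 36), S_4 x C_2 (6T11, order 48), (S_3 x S_3) : C_2 (6T13, order 72), PGL(2,5) (6T14, order 120), S_6 (6T16, order 720). By Dedekind's theorem, for a prime p not dividing disc(f) the degrees of the irreducible factors of f mod p form the cycle type of an element of G. Factoring f modulo the 33 such primes p <= 139 (skipping 3, which divides the discriminant), each new pattern first appears at: mod 2: f = (x^6 + x^4 + x^3 + x + 1), pattern 6; mod 7: f = (x + 2)(x + 3)(x + 5)(x^3 + 3x^2 + 3x + 4), pattern 3+1+1+1; mod 17: f = (x^2 + 3x + 9)(x^2 + 6x + 12)(x^2 + 14x + 3), pattern 2+2+2; mod 19: f = (x^3 + 3x^2 + 3x + 7)(x^3 + 3x^2 + 3x + 11), pattern 3+3; mod 73: f = (x + 14)(x + 22)(x + 23)(x + 30)(x + 31)(x + 32), pattern 1+1+1+1+1+1. No other pattern occurs in this range, so the set of observed cycle types is {6, 3+1+1+1, 2+2+2, 3+3, 1+1+1+1+1+1}. The candidates containing elements of all these cycle types are C_3 x S_3 (6T5) of order 18, S_3 x S_3 (6T9) of order 36, (S_3 x S_3) : C_2 (6T13) of order 72, S_6 (6T16) of order 720; the others are excluded. The observed types are precisely the cycle types that occur in C_3 x S_3 (6T5). Each of the other remaining candidates has further cycle types, and by the Chebotarev density theorem the matching factorization patterns would occur for a proportion of primes equal to their share of the group: S_3 x S_3 (6T9) additionally contains elements of type 2+2+1+1 (9 of its 36 elements, about 25% of primes); (S_3 x S_3) : C_2 (6T13) additionally contains elements of type 4+2, 3+2+1, 2+2+1+1, 2+1+1+1+1 (45 of its 72 elements, about 62% of primes); S_6 (6T16) additionally contains elements of type 5+1, 4+2, 4+1+1, 3+2+1, 2+2+1+1, 2+1+1+1+1 (504 of its 720 elements, about 70% of primes). None of the 33 primes tested shows any such pattern (for each of these groups the chance of that is below 10^-4), which rules them out. Hence G = C_3 x S_3 (6T5), of order 18.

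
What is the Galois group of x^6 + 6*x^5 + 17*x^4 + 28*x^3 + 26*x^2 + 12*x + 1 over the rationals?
A_4 (also written A4)

The polynomial f is an irreducible sextic over Q, so G = Gal(f/Q) is one of the 16 transitive subgroups 6T1, ..., 6T16 of S_6. The discriminant of f is 153664 = 392^2, a perfect square, so G is contained in A_6. The transitive groups of degree 6 contained in A_6 are: A_4 (6T4, order 12), S_4 (6T7, order 24), (C_3 x C_3) : C_4 (6T10, order 36), PSL(2,5) (6T12, order 60), A_6 (6T15, order 360). By Dedekind's theorem, for a prime p not dividing disc(f) the degrees of the irreducible factors of f mod p form the cycle type of an element of G. Factoring f modulo the 33 such primes p <= 149 (skipping 2, 7, which divide the discriminant), each new pattern first appears at: mod 3: f = (x^3 + x^2 + 2x + 1)(x^3 + 2x^2 + x + 1), pattern 3+3; mod 13: f = (x + 3)(x + 12)(x^2 + 2x + 9)(x^2 + 2x + 12), pattern 2+2+1+1. No other pattern occurs in this range, so the set of observed cycle types is {3+3, 2+2+1+1}. The candidates containing elements of all these cycle types are A_4 (6T4) of order 12, S_4 (6T7) of order 24, (C_3 x C_3) : C_4 (6T10) of order 36, PSL(2,5) (6T12) of order 60, A_6 (6T15) of order 360; the others are excluded. The observed types are precisely the cycle types that occur in A_4 (6T4) (apart from the identity). Each of the other remaining candidates has further cycle types, and by the Chebotarev density theorem the matching factorization patterns would occur for a proportion of primes equal to their share of the group: S_4 (6T7) additionally contains elements of type 4+2 (6 of its 24 elements, about 25% of primes); (C_3 x C_3) : C_4 (6T10) additionally contains elements of type 4+2, 3+1+1+1 (22 of its 36 elements, about 61% of primes); PSL(2,5) (6T12) additionally contains elements of type 5+1 (24 of its 60 elements, about 40% of primes); A_6 (6T15) additionally contains elements of type 5+1, 4+2, 3+1+1+1 (274 of its 360 elements, about 76% of primes). None of the 33 primes tested shows any such pattern (for each of these groups the chance of that is below 10^-4), which rules them out. Hence G = A_4 (6T4), of order 12.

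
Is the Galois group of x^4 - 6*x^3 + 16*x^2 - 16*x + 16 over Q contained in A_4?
The polynomial is irreducible of degree 4 over Q. Its discriminant is 512000, which is not a perfect square. A Galois group lies in the alternating group exactly when the discriminant is a square in Q, so the Galois group (C_4) is not contained in A_4.

No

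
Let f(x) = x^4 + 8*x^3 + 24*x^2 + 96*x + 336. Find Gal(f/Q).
The polynomial is an irreducible quartic over Q and its discriminant is 1358954496 = 36864^2, a perfect square, so the Galois group is contained in A_4. The resolvent cubic y^3 - 24*y^2 - 576*y + 1536 is irreducible over Q. An irreducible resolvent with square discriminant gives A_4.

4T4: A_4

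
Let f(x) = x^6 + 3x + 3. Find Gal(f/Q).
(S_3 x S_3) : C_2 (also written G72)

The polynomial f is an irreducible sextic over Q, so G = Gal(f/Q) is one of the 16 transitive subgroups 6T1, ..., 6T16 of S_6. The discriminant of f is -9059283, which is not a perfect square, so G is not contained in A_6. The transitive groups of degree 6 not contained in A_6 are: C_6 (6T1, order 6), S_3 (6T2, order 6), D_6 (6T3, order 12), C_3 x S_3 (6T5, order 18), A_4 x C_2 (6T6, order 24), S_4 (6T8, order 24), S_3 x S_3 (6T9, order 36), S_4 x C_2 (6T11, order 48), (S_3 x S_3) : C_2 (6T13, order 72), PGL(2,5) (6T14, order 120), S_6 (6T16, order 720). By Dedekind's theorem, for a prime p not dividing disc(f) the degrees of the irreducible factors of f mod p form the cycle type of an element of G. Factoring f modulo the 28 such primes p <= 127 (skipping 3, 17, 43, which divide the discriminant), each new pattern first appears at: mod 2: f = (x^6 + x + 1), pattern 6; mod 7: f = (x + 6)(x^2 + 3x + 6)(x^3 + 5x^2 + x + 3), pattern 3+2+1; mod 11: f = (x^2 + 2x + 2)(x^4 + 9x^3 + 2x^2 + 7), pattern 4+2; mod 13: f = (x + 5)(x + 10)(x^2 + x + 3)(x^2 + 10x + 6), pattern 2+2+1+1; mod 61: f = (x + 2)(x + 4)(x + 10)(x + 21)(x^2 + 24x + 50), pattern 2+1+1+1+1; mod 97: f = (x + 10)(x + 12)(x + 49)(x^3 + 26x^2 + 60x + 34), pattern 3+1+1+1; mod 113: f = (x^2 + 4x + 10)(x^2 + 45x + 105)(x^2 + 64x + 72), pattern 2+2+2; mod 127: f = (x^3 + 39x^2 + 18x + 106)(x^3 + 88x^2 + 106x + 18), pattern 3+3. No other pattern occurs in this range, so the set of observed cycle types is {6, 3+2+1, 4+2, 2+2+1+1, 2+1+1+1+1, 3+1+1+1, 2+2+2, 3+3}. The candidates containing elements of all these cycle types are (S_3 x S_3) : C_2 (6T13) of order 72, S_6 (6T16) of order 720; the others are excluded. The observed types are precisely the cycle types that occur in (S_3 x S_3) : C_2 (6T13) (apart from the identity). Each of the other remaining candidates has further cycle types, and by the Chebotarev density theorem the matching factorization patterns would occur for a proportion of primes equal to their share of the group: S_6 (6T16) additionally contains elements of type 5+1, 4+1+1 (234 of its 720 elements, about 32% of primes). None of the 28 primes tested shows any such pattern (for each of these groups the chance of that is below 10^-4), which rules them out. Hence G = (S_3 x S_3) : C_2 (6T13), of order 72.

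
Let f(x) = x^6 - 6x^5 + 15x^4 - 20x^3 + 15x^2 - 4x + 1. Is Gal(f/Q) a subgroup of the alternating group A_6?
The polynomial is irreducible of degree 6 over Q. Its discriminant is -1292992, which is not a perfect square. A Galois group lies in the alternating group exactly when the discriminant is a square in Q, so the Galois group (S_6) is not contained in A_6.

No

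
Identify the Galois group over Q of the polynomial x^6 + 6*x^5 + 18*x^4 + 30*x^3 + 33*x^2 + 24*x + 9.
The polynomial f is an irreducible sextic over Q, so G = Gal(f/Q) is one of the 16 transitive subgroups 6T1, ..., 6T16 of S_6. The discriminant of f is -16003008, which is not a perfect square, so G is not contained in A_6. The transitive groups of degree 6 not contained in A_6 are: C_6 (6T1, order 6), S_3 (6T2, order 6), D_6 (6T3, order 12), C_3 x S_3 (6T5, order 18), A_4 x C_2 (6T6, order 24), S_4 (6T8, order 24), S_3 x S_3 (6T9, order 36), S_4 x C_2 (6T11, order 48), (S_3 x S_3) : C_2 (6T13, order 72), PGL(2,5) (6T14, order 120), S_6 (6T16, order 720). By Dedekind's theorem, for a prime p not dividing disc(f) the degrees of the irreducible factors of f mod p form the cycle type of an element of G. Factoring f modulo the 21 such primes p <= 89 (skipping 2, 3, 7, which divide the discriminant), each new pattern first appears at: mod 5: f = (x^6 + x^5 + 3x^4 + 3x^2 + 4x + 4), pattern 6; mod 11: f = (x + 10)(x^5 + 7x^4 + 3x^3 + 2), pattern 5+1; mod 13: f = (x + 2)(x + 6)(x^4 + 11x^3 + 9x^2 + 8x + 4), pattern 4+1+1; mod 23: f = (x + 4)(x + 8)(x^2 + 7x + 8)(x^2 + 10x + 3), pattern 2+2+1+1; mod 43: f = (x^3 + 22x^2 + 20x + 21)(x^3 + 27x^2 + 6x + 25), pattern 3+3; mod 61: f = (x^2 + 34x + 5)(x^2 + 45x + 56)(x^2 + 49x + 46), pattern 2+2+2. No other pattern occurs in this range, so the set of observed cycle types is {6, 5+1, 4+1+1, 2+2+1+1, 3+3, 2+2+2}. The candidates containing elements of all these cycle types are PGL(2,5) (6T14) of order 120, S_6 (6T16) of order 720; the others are excluded. The observed types are precisely the cycle types that occur in PGL(2,5) (6T14) (apart from the identity). Each of the other remaining candidates has further cycle types, and by the Chebotarev density theorem the matching factorization patterns would occur for a proportion of primes equal to their share of the group: S_6 (6T16) additionally contains elements of type 4+2, 3+2+1, 3+1+1+1, 2+1+1+1+1 (265 of its 720 elements, about 37% of primes). None of the 21 primes tested shows any such pattern (for each of these groups the chance of that is below 10^-4), which rules them out. Hence G = PGL(2,5) (6T14), of order 120.

6T14: PGL(2,5)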